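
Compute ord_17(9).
8

17 is prime, so ord(9) divides φ(17) = 16.
Divisors of 16: 1, 2, 4, 8, 16.
Repeated squaring: 9^1 ≡ 9, 9^2 ≡ 13, 9^4 ≡ 16, 9^8 ≡ 1, 9^16 ≡ 1 (mod 17).
Test 9^d mod 17 for each divisor d in increasing order:
9^1 ≡ 9
9^2 ≡ 13
9^4 ≡ 16
9^8 ≡ 1  ← first divisor giving 1
The order is 8.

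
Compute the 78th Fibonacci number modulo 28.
20

Matrix identity: Q^n = [[F_(n+1), F_n], [F_n, F_(n-1)]] with Q = [[1,1],[1,0]].
n = 78 = 1001110₂. Square-and-multiply, entries mod 28:
Q^1 = [[1,1],[1,0]]
Q^2 = (Q^1)² = [[2,1],[1,1]]
Q^4 = (Q^2)² = [[5,3],[3,2]]
Q^9 = (Q^4)²·Q = [[27,6],[6,21]]
Q^19 = (Q^9)²·Q = [[17,9],[9,8]]
Q^39 = (Q^19)²·Q = [[7,6],[6,1]]
Q^78 = (Q^39)² = [[1,20],[20,9]]
F_78 mod 28 = Q^78[0][1] = 20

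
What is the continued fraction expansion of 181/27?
[6; 1, 2, 2, 1, 2]

Euclidean algorithm steps:
181 = 6 × 27 + 19
27 = 1 × 19 + 8
19 = 2 × 8 + 3
8 = 2 × 3 + 2
3 = 1 × 2 + 1
2 = 2 × 1 + 0
Continued fraction: [6; 1, 2, 2, 1, 2]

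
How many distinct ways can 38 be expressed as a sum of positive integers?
26015

p(n) counts ways to write n as a sum of positive integers (order ignored).
Euler's pentagonal recurrence: p(k) = p(k-1) + p(k-2) - p(k-5) - p(k-7) + p(k-12) + p(k-15) - ... (offsets j(3j∓1)/2, signs ++--, p(0)=1, p(<0)=0).
DP table for k = 0..37: p(0)=1, p(1)=1, p(2)=2, p(3)=3, p(4)=5, p(5)=7, p(6)=11, p(7)=15, p(8)=22, p(9)=30, p(10)=42, p(11)=56, p(12)=77, p(13)=101, p(14)=135, p(15)=176, p(16)=231, p(17)=297, p(18)=385, p(19)=490, p(20)=627, p(21)=792, p(22)=1002, p(23)=1255, p(24)=1575, p(25)=1958, p(26)=2436, p(27)=3010, p(28)=3718, p(29)=4565, p(30)=5604, p(31)=6842, p(32)=8349, p(33)=10143, p(34)=12310, p(35)=14883, p(36)=17977, p(37)=21637.
Final step: p(38) = p(37) + p(36) - p(33) - p(31) + p(26) + p(23) - p(16) - p(12) + p(3)
= 21637 + 17977 - 10143 - 6842 + 2436 + 1255 - 231 - 77 + 3
= 26015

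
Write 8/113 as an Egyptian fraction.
1/15 + 1/243 + 1/68648 + 1/9425027160

Greedy algorithm:
8/113: ceiling(113/8) = 15, use 1/15
7/1695: ceiling(1695/7) = 243, use 1/243
2/137295: ceiling(137295/2) = 68648, use 1/68648
1/9425027160: ceiling(9425027160/1) = 9425027160, use 1/9425027160
Result: 8/113 = 1/15 + 1/243 + 1/68648 + 1/9425027160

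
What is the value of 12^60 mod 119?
106

Repeated squaring. Binary of 60 = 111100.
12^1 ≡ 12 (mod 119); 12^2 ≡ 25 (mod 119); 12^4 ≡ 30 (mod 119); 12^8 ≡ 67 (mod 119); 12^16 ≡ 86 (mod 119); 12^32 ≡ 18 (mod 119)
12^60 = 12^4 × 12^8 × 12^16 × 12^32 ≡ 106 (mod 119)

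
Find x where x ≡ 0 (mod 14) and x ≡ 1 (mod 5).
56

Using Chinese Remainder Theorem:
M = 14 × 5 = 70
M1 = 5, M2 = 14
y1 = 5^(-1) mod 14 = 3
y2 = 14^(-1) mod 5 = 4
x = (0×5×3 + 1×14×4) mod 70 = 56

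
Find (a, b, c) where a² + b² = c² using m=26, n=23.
(147, 1196, 1205)

Euclid's formula: a = m² - n², b = 2mn, c = m² + n²
m = 26, n = 23
a = 26² - 23² = 676 - 529 = 147
b = 2 × 26 × 23 = 1196
c = 26² + 23² = 676 + 529 = 1205
Verification: 147² + 1196² = 21609 + 1430416 = 1452025 = 1205² ✓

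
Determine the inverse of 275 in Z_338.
59

gcd(275, 338) = 1, so the inverse exists.
Extended Euclidean algorithm on (338, 275):
338 = 1 × 275 + 63  ⟹  63 = (1)·338 + (-1)·275
275 = 4 × 63 + 23  ⟹  23 = (-4)·338 + (5)·275
63 = 2 × 23 + 17  ⟹  17 = (9)·338 + (-11)·275
23 = 1 × 17 + 6  ⟹  6 = (-13)·338 + (16)·275
17 = 2 × 6 + 5  ⟹  5 = (35)·338 + (-43)·275
6 = 1 × 5 + 1  ⟹  1 = (-48)·338 + (59)·275
So (59)·275 ≡ 1 (mod 338), i.e. 275^(-1) ≡ 59 (mod 338).
Check: 275 × 59 = 16225 ≡ 1 (mod 338)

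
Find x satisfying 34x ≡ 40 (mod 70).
x ≡ 30 (mod 35)

gcd(34, 70) = 2, which divides 40, so solutions exist.
Divide through by 2: 17x ≡ 20 (mod 35).
Find 17^(-1) mod 35 by the extended Euclidean algorithm:
35 = 2 × 17 + 1  ⟹  1 = (1)·35 + (-2)·17
So (-2)·17 ≡ 1 (mod 35), i.e. 17^(-1) ≡ -2 ≡ 33 (mod 35).
x ≡ 33 × 20 = 660 ≡ 30 (mod 35).
Check: 34 × 30 = 1020 ≡ 40 (mod 70).
x ≡ 30 (mod 35), giving 2 solutions mod 70.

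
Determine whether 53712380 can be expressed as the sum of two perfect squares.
Not possible

Factorization: 53712380 = 2^2 × 5 × 139^3
By Fermat: n is sum of two squares iff every prime p ≡ 3 (mod 4) appears to even power.
Prime(s) ≡ 3 (mod 4) with odd exponent: [(139, 3)]
Therefore 53712380 cannot be expressed as a² + b².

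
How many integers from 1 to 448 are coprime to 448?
192

448 = 2^6 × 7
φ(n) = n × ∏(1 - 1/p) for each prime p dividing n
φ(448) = 448 × (1 - 1/2) × (1 - 1/7) = 192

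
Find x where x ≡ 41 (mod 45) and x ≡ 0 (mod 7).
266

Using Chinese Remainder Theorem:
M = 45 × 7 = 315
M1 = 7, M2 = 45
y1 = 7^(-1) mod 45 = 13
y2 = 45^(-1) mod 7 = 5
x = (41×7×13 + 0×45×5) mod 315 = 266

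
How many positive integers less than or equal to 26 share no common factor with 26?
12

26 = 2 × 13
φ(n) = n × ∏(1 - 1/p) for each prime p dividing n
φ(26) = 26 × (1 - 1/2) × (1 - 1/13) = 12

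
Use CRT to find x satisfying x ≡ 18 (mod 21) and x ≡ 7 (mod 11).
18

Using Chinese Remainder Theorem:
M = 21 × 11 = 231
M1 = 11, M2 = 21
y1 = 11^(-1) mod 21 = 2
y2 = 21^(-1) mod 11 = 10
x = (18×11×2 + 7×21×10) mod 231 = 18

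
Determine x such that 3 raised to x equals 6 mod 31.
25

Baby-step giant-step with step n = ⌈√31⌉ = 6.
Baby steps 3^j mod 31 (j:value) for j=0..5: 0:1, 1:3, 2:9, 3:27, 4:19, 5:26.
Giant-step multiplier: 3^(-6) ≡ 3^(30-6) = 3^24 ≡ 2 (mod 31).
Giant steps γ_i = 6·2^i mod 31: γ_0=6, γ_1=12, γ_2=24, γ_3=17, γ_4=3 (in table at j=1).
x = i·n + j = 4·6 + 1 = 25.
Check: 3^25 ≡ 6 (mod 31).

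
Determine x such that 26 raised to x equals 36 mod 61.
34

Baby-step giant-step with step n = ⌈√61⌉ = 8.
Baby steps 26^j mod 61 (j:value) for j=0..7: 0:1, 1:26, 2:5, 3:8, 4:25, 5:40, 6:3, 7:17.
Giant-step multiplier: 26^(-8) ≡ 26^(60-8) = 26^52 ≡ 57 (mod 61).
Giant steps γ_i = 36·57^i mod 61: γ_0=36, γ_1=39, γ_2=27, γ_3=14, γ_4=5 (in table at j=2).
x = i·n + j = 4·8 + 2 = 34.
Check: 26^34 ≡ 36 (mod 61).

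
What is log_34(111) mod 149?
51

Baby-step giant-step with step n = ⌈√149⌉ = 13.
Baby steps 34^j mod 149 (j:value) for j=0..12: 0:1, 1:34, 2:113, 3:117, 4:104, 5:109, 6:130, 7:99, 8:88, 9:12, 10:110, 11:15, 12:63.
Giant-step multiplier: 34^(-13) ≡ 34^(148-13) = 34^135 ≡ 8 (mod 149).
Giant steps γ_i = 111·8^i mod 149: γ_0=111, γ_1=143, γ_2=101, γ_3=63 (in table at j=12).
x = i·n + j = 3·13 + 12 = 51.
Check: 34^51 ≡ 111 (mod 149).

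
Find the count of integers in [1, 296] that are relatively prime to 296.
144

296 = 2^3 × 37
φ(n) = n × ∏(1 - 1/p) for each prime p dividing n
φ(296) = 296 × (1 - 1/2) × (1 - 1/37) = 144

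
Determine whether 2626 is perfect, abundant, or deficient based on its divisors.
deficient

Proper divisors of 2626: sum = 1 + 2 + 13 + 26 + 101 + 202 + 1313 = 1658
Since 1658 < 2626, 2626 is deficient.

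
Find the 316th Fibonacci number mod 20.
7

Matrix identity: Q^n = [[F_(n+1), F_n], [F_n, F_(n-1)]] with Q = [[1,1],[1,0]].
n = 316 = 100111100₂. Square-and-multiply, entries mod 20:
Q^1 = [[1,1],[1,0]]
Q^2 = (Q^1)² = [[2,1],[1,1]]
Q^4 = (Q^2)² = [[5,3],[3,2]]
Q^9 = (Q^4)²·Q = [[15,14],[14,1]]
Q^19 = (Q^9)²·Q = [[5,1],[1,4]]
Q^39 = (Q^19)²·Q = [[15,6],[6,9]]
Q^79 = (Q^39)²·Q = [[5,1],[1,4]]
Q^158 = (Q^79)² = [[6,9],[9,17]]
Q^316 = (Q^158)² = [[17,7],[7,10]]
F_316 mod 20 = Q^316[0][1] = 7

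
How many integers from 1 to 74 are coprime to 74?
36

74 = 2 × 37
φ(n) = n × ∏(1 - 1/p) for each prime p dividing n
φ(74) = 74 × (1 - 1/2) × (1 - 1/37) = 36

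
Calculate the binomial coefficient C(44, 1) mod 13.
5

Using Lucas' theorem:
Write n=44 and k=1 in base 13:
n in base 13: [3, 5]
k in base 13: [0, 1]
C(44,1) mod 13 = ∏ C(n_i, k_i) mod 13
Digit binomials (mod 13): C(3,0) = 1; C(5,1) = 5
Product: 1 × 5 = 5 ≡ 5 (mod 13)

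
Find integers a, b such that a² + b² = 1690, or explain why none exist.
3² + 41² (a=3, b=41)

Factorization: 1690 = 2 × 5 × 13^2
By Fermat: n is sum of two squares iff every prime p ≡ 3 (mod 4) appears to even power.
All primes ≡ 3 (mod 4) appear to even power.
Search a = 0, 1, 2, … for 1690 - a² a perfect square: first hit at a = 3: 1690 - 9 = 1681 = 41².
1690 = 3² + 41² = 9 + 1681 ✓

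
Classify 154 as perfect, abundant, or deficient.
deficient

Proper divisors of 154: sum = 1 + 2 + 7 + 11 + 14 + 22 + 77 = 134
Since 134 < 154, 154 is deficient.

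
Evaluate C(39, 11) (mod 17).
0

Using Lucas' theorem:
Write n=39 and k=11 in base 17:
n in base 17: [2, 5]
k in base 17: [0, 11]
C(39,11) mod 17 = ∏ C(n_i, k_i) mod 17
Digit binomials (mod 17): C(2,0) = 1; C(5,11) = 0 (k_i > n_i)
Product: 1 × 0 = 0 ≡ 0 (mod 17)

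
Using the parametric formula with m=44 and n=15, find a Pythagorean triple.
(1711, 1320, 2161)

Euclid's formula: a = m² - n², b = 2mn, c = m² + n²
m = 44, n = 15
a = 44² - 15² = 1936 - 225 = 1711
b = 2 × 44 × 15 = 1320
c = 44² + 15² = 1936 + 225 = 2161
Verification: 1711² + 1320² = 2927521 + 1742400 = 4669921 = 2161² ✓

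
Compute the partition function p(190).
1667727404093

p(n) counts ways to write n as a sum of positive integers (order ignored).
Euler's pentagonal recurrence: p(k) = p(k-1) + p(k-2) - p(k-5) - p(k-7) + p(k-12) + p(k-15) - ... (offsets j(3j∓1)/2, signs ++--, p(0)=1, p(<0)=0).
DP table for k = 0..189: p(0)=1, p(1)=1, p(2)=2, p(3)=3, p(4)=5, p(5)=7, p(6)=11, p(7)=15, p(8)=22, p(9)=30, p(10)=42, p(11)=56, p(12)=77, p(13)=101, p(14)=135, p(15)=176, p(16)=231, p(17)=297, p(18)=385, p(19)=490, p(20)=627, p(21)=792, p(22)=1002, p(23)=1255, p(24)=1575, p(25)=1958, p(26)=2436, p(27)=3010, p(28)=3718, p(29)=4565, p(30)=5604, p(31)=6842, p(32)=8349, p(33)=10143, p(34)=12310, p(35)=14883, p(36)=17977, p(37)=21637, p(38)=26015, p(39)=31185, p(40)=37338, p(41)=44583, p(42)=53174, p(43)=63261, p(44)=75175, p(45)=89134, p(46)=105558, p(47)=124754, p(48)=147273, p(49)=173525, p(50)=204226, p(51)=239943, p(52)=281589, p(53)=329931, p(54)=386155, p(55)=451276, p(56)=526823, p(57)=614154, p(58)=715220, p(59)=831820, p(60)=966467, p(61)=1121505, p(62)=1300156, p(63)=1505499, p(64)=1741630, p(65)=2012558, p(66)=2323520, p(67)=2679689, p(68)=3087735, p(69)=3554345, p(70)=4087968, p(71)=4697205, p(72)=5392783, p(73)=6185689, p(74)=7089500, p(75)=8118264, p(76)=9289091, p(77)=10619863, p(78)=12132164, p(79)=13848650, p(80)=15796476, p(81)=18004327, p(82)=20506255, p(83)=23338469, p(84)=26543660, p(85)=30167357, p(86)=34262962, p(87)=38887673, p(88)=44108109, p(89)=49995925, p(90)=56634173, p(91)=64112359, p(92)=72533807, p(93)=82010177, p(94)=92669720, p(95)=104651419, p(96)=118114304, p(97)=133230930, p(98)=150198136, p(99)=169229875, p(100)=190569292, p(101)=214481126, p(102)=241265379, p(103)=271248950, p(104)=304801365, p(105)=342325709, p(106)=384276336, p(107)=431149389, p(108)=483502844, p(109)=541946240, p(110)=607163746, p(111)=679903203, p(112)=761002156, p(113)=851376628, p(114)=952050665, p(115)=1064144451, p(116)=1188908248, p(117)=1327710076, p(118)=1482074143, p(119)=1653668665, p(120)=1844349560, p(121)=2056148051, p(122)=2291320912, p(123)=2552338241, p(124)=2841940500, p(125)=3163127352, p(126)=3519222692, p(127)=3913864295, p(128)=4351078600, p(129)=4835271870, p(130)=5371315400, p(131)=5964539504, p(132)=6620830889, p(133)=7346629512, p(134)=8149040695, p(135)=9035836076, p(136)=10015581680, p(137)=11097645016, p(138)=12292341831, p(139)=13610949895, p(140)=15065878135, p(141)=16670689208, p(142)=18440293320, p(143)=20390982757, p(144)=22540654445, p(145)=24908858009, p(146)=27517052599, p(147)=30388671978, p(148)=33549419497, p(149)=37027355200, p(150)=40853235313, p(151)=45060624582, p(152)=49686288421, p(153)=54770336324, p(154)=60356673280, p(155)=66493182097, p(156)=73232243759, p(157)=80630964769, p(158)=88751778802, p(159)=97662728555, p(160)=107438159466, p(161)=118159068427, p(162)=129913904637, p(163)=142798995930, p(164)=156919475295, p(165)=172389800255, p(166)=189334822579, p(167)=207890420102, p(168)=228204732751, p(169)=250438925115, p(170)=274768617130, p(171)=301384802048, p(172)=330495499613, p(173)=362326859895, p(174)=397125074750, p(175)=435157697830, p(176)=476715857290, p(177)=522115831195, p(178)=571701605655, p(179)=625846753120, p(180)=684957390936, p(181)=749474411781, p(182)=819876908323, p(183)=896684817527, p(184)=980462880430, p(185)=1071823774337, p(186)=1171432692373, p(187)=1280011042268, p(188)=1398341745571, p(189)=1527273599625.
Final step: p(190) = p(189) + p(188) - p(185) - p(183) + p(178) + p(175) - p(168) - p(164) + p(155) + p(150) - p(139) - p(133) + p(120) + p(113) - p(98) - p(90) + p(73) + p(64) - p(45) - p(35) + p(14) + p(3)
= 1527273599625 + 1398341745571 - 1071823774337 - 896684817527 + 571701605655 + 435157697830 - 228204732751 - 156919475295 + 66493182097 + 40853235313 - 13610949895 - 7346629512 + 1844349560 + 851376628 - 150198136 - 56634173 + 6185689 + 1741630 - 89134 - 14883 + 135 + 3
= 1667727404093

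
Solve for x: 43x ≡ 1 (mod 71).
38

gcd(43, 71) = 1, so the inverse exists.
Extended Euclidean algorithm on (71, 43):
71 = 1 × 43 + 28  ⟹  28 = (1)·71 + (-1)·43
43 = 1 × 28 + 15  ⟹  15 = (-1)·71 + (2)·43
28 = 1 × 15 + 13  ⟹  13 = (2)·71 + (-3)·43
15 = 1 × 13 + 2  ⟹  2 = (-3)·71 + (5)·43
13 = 6 × 2 + 1  ⟹  1 = (20)·71 + (-33)·43
So (-33)·43 ≡ 1 (mod 71), i.e. 43^(-1) ≡ -33 ≡ 38 (mod 71).
Check: 43 × 38 = 1634 ≡ 1 (mod 71)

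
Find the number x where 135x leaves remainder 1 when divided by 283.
174

gcd(135, 283) = 1, so the inverse exists.
Extended Euclidean algorithm on (283, 135):
283 = 2 × 135 + 13  ⟹  13 = (1)·283 + (-2)·135
135 = 10 × 13 + 5  ⟹  5 = (-10)·283 + (21)·135
13 = 2 × 5 + 3  ⟹  3 = (21)·283 + (-44)·135
5 = 1 × 3 + 2  ⟹  2 = (-31)·283 + (65)·135
3 = 1 × 2 + 1  ⟹  1 = (52)·283 + (-109)·135
So (-109)·135 ≡ 1 (mod 283), i.e. 135^(-1) ≡ -109 ≡ 174 (mod 283).
Check: 135 × 174 = 23490 ≡ 1 (mod 283)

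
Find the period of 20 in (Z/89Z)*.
44

89 is prime, so ord(20) divides φ(89) = 88.
Divisors of 88: 1, 2, 4, 8, 11, 22, 44, 88.
Repeated squaring: 20^1 ≡ 20, 20^2 ≡ 44, 20^4 ≡ 67, 20^8 ≡ 39, 20^16 ≡ 8, 20^32 ≡ 64, 20^64 ≡ 2 (mod 89).
Test 20^d mod 89 for each divisor d in increasing order:
20^1 ≡ 20
20^2 ≡ 44
20^4 ≡ 67
20^8 ≡ 39
20^11 = 20^8·20^2·20^1 ≡ 55
20^22 = 20^16·20^4·20^2 ≡ 88
20^44 = 20^32·20^8·20^4 ≡ 1  ← first divisor giving 1
The order is 44.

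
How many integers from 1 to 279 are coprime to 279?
180

279 = 3^2 × 31
φ(n) = n × ∏(1 - 1/p) for each prime p dividing n
φ(279) = 279 × (1 - 1/3) × (1 - 1/31) = 180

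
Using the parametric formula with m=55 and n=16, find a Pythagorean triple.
(2769, 1760, 3281)

Euclid's formula: a = m² - n², b = 2mn, c = m² + n²
m = 55, n = 16
a = 55² - 16² = 3025 - 256 = 2769
b = 2 × 55 × 16 = 1760
c = 55² + 16² = 3025 + 256 = 3281
Verification: 2769² + 1760² = 7667361 + 3097600 = 10764961 = 3281² ✓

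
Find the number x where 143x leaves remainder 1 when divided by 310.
297

gcd(143, 310) = 1, so the inverse exists.
Extended Euclidean algorithm on (310, 143):
310 = 2 × 143 + 24  ⟹  24 = (1)·310 + (-2)·143
143 = 5 × 24 + 23  ⟹  23 = (-5)·310 + (11)·143
24 = 1 × 23 + 1  ⟹  1 = (6)·310 + (-13)·143
So (-13)·143 ≡ 1 (mod 310), i.e. 143^(-1) ≡ -13 ≡ 297 (mod 310).
Check: 143 × 297 = 42471 ≡ 1 (mod 310)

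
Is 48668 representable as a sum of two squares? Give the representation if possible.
Not possible

Factorization: 48668 = 2^2 × 23^3
By Fermat: n is sum of two squares iff every prime p ≡ 3 (mod 4) appears to even power.
Prime(s) ≡ 3 (mod 4) with odd exponent: [(23, 3)]
Therefore 48668 cannot be expressed as a² + b².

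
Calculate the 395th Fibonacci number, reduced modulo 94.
89

Matrix identity: Q^n = [[F_(n+1), F_n], [F_n, F_(n-1)]] with Q = [[1,1],[1,0]].
n = 395 = 110001011₂. Square-and-multiply, entries mod 94:
Q^1 = [[1,1],[1,0]]
Q^3 = (Q^1)²·Q = [[3,2],[2,1]]
Q^6 = (Q^3)² = [[13,8],[8,5]]
Q^12 = (Q^6)² = [[45,50],[50,89]]
Q^24 = (Q^12)² = [[13,26],[26,81]]
Q^49 = (Q^24)²·Q = [[93,93],[93,0]]
Q^98 = (Q^49)² = [[2,1],[1,1]]
Q^197 = (Q^98)²·Q = [[8,5],[5,3]]
Q^395 = (Q^197)²·Q = [[50,89],[89,55]]
F_395 mod 94 = Q^395[0][1] = 89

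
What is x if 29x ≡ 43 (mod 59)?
x ≡ 32 (mod 59)

gcd(29, 59) = 1, which divides 43, so solutions exist.
Find 29^(-1) mod 59 by the extended Euclidean algorithm:
59 = 2 × 29 + 1  ⟹  1 = (1)·59 + (-2)·29
So (-2)·29 ≡ 1 (mod 59), i.e. 29^(-1) ≡ -2 ≡ 57 (mod 59).
x ≡ 57 × 43 = 2451 ≡ 32 (mod 59).
Check: 29 × 32 = 928 ≡ 43 (mod 59).
Unique solution: x ≡ 32 (mod 59)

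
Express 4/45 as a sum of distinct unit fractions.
1/12 + 1/180

Greedy algorithm:
4/45: ceiling(45/4) = 12, use 1/12
1/180: ceiling(180/1) = 180, use 1/180
Result: 4/45 = 1/12 + 1/180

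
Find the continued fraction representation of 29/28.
[1; 28]

Euclidean algorithm steps:
29 = 1 × 28 + 1
28 = 28 × 1 + 0
Continued fraction: [1; 28]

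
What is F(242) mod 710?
171

Matrix identity: Q^n = [[F_(n+1), F_n], [F_n, F_(n-1)]] with Q = [[1,1],[1,0]].
n = 242 = 11110010₂. Square-and-multiply, entries mod 710:
Q^1 = [[1,1],[1,0]]
Q^3 = (Q^1)²·Q = [[3,2],[2,1]]
Q^7 = (Q^3)²·Q = [[21,13],[13,8]]
Q^15 = (Q^7)²·Q = [[277,610],[610,377]]
Q^30 = (Q^15)² = [[109,630],[630,189]]
Q^60 = (Q^30)² = [[531,300],[300,231]]
Q^121 = (Q^60)²·Q = [[611,631],[631,690]]
Q^242 = (Q^121)² = [[422,171],[171,251]]
F_242 mod 710 = Q^242[0][1] = 171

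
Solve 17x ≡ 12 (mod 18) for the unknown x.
x ≡ 6 (mod 18)

gcd(17, 18) = 1, which divides 12, so solutions exist.
Find 17^(-1) mod 18 by the extended Euclidean algorithm:
18 = 1 × 17 + 1  ⟹  1 = (1)·18 + (-1)·17
So (-1)·17 ≡ 1 (mod 18), i.e. 17^(-1) ≡ -1 ≡ 17 (mod 18).
x ≡ 17 × 12 = 204 ≡ 6 (mod 18).
Check: 17 × 6 = 102 ≡ 12 (mod 18).
Unique solution: x ≡ 6 (mod 18)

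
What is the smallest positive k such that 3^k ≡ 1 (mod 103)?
34

103 is prime, so ord(3) divides φ(103) = 102.
Divisors of 102: 1, 2, 3, 6, 17, 34, 51, 102.
Repeated squaring: 3^1 ≡ 3, 3^2 ≡ 9, 3^4 ≡ 81, 3^8 ≡ 72, 3^16 ≡ 34, 3^32 ≡ 23, 3^64 ≡ 14 (mod 103).
Test 3^d mod 103 for each divisor d in increasing order:
3^1 ≡ 3
3^2 ≡ 9
3^3 = 3^2·3^1 ≡ 27
3^6 = 3^4·3^2 ≡ 8
3^17 = 3^16·3^1 ≡ 102
3^34 = 3^32·3^2 ≡ 1  ← first divisor giving 1
The order is 34.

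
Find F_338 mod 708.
181

Matrix identity: Q^n = [[F_(n+1), F_n], [F_n, F_(n-1)]] with Q = [[1,1],[1,0]].
n = 338 = 101010010₂. Square-and-multiply, entries mod 708:
Q^1 = [[1,1],[1,0]]
Q^2 = (Q^1)² = [[2,1],[1,1]]
Q^5 = (Q^2)²·Q = [[8,5],[5,3]]
Q^10 = (Q^5)² = [[89,55],[55,34]]
Q^21 = (Q^10)²·Q = [[11,326],[326,393]]
Q^42 = (Q^21)² = [[197,16],[16,181]]
Q^84 = (Q^42)² = [[125,384],[384,449]]
Q^169 = (Q^84)²·Q = [[469,241],[241,228]]
Q^338 = (Q^169)² = [[506,181],[181,325]]
F_338 mod 708 = Q^338[0][1] = 181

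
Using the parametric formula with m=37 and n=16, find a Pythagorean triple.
(1113, 1184, 1625)

Euclid's formula: a = m² - n², b = 2mn, c = m² + n²
m = 37, n = 16
a = 37² - 16² = 1369 - 256 = 1113
b = 2 × 37 × 16 = 1184
c = 37² + 16² = 1369 + 256 = 1625
Verification: 1113² + 1184² = 1238769 + 1401856 = 2640625 = 1625² ✓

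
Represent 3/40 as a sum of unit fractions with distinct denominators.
1/14 + 1/280

Greedy algorithm:
3/40: ceiling(40/3) = 14, use 1/14
1/280: ceiling(280/1) = 280, use 1/280
Result: 3/40 = 1/14 + 1/280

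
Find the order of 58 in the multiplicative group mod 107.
106

107 is prime, so ord(58) divides φ(107) = 106.
Divisors of 106: 1, 2, 53, 106.
Repeated squaring: 58^1 ≡ 58, 58^2 ≡ 47, 58^4 ≡ 69, 58^8 ≡ 53, 58^16 ≡ 27, 58^32 ≡ 87, 58^64 ≡ 79 (mod 107).
Test 58^d mod 107 for each divisor d in increasing order:
58^1 ≡ 58
58^2 ≡ 47
58^53 = 58^32·58^16·58^4·58^1 ≡ 106
58^106 = 58^64·58^32·58^8·58^2 ≡ 1  ← first divisor giving 1
The order is 106.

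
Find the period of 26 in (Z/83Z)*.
41

83 is prime, so ord(26) divides φ(83) = 82.
Divisors of 82: 1, 2, 41, 82.
Repeated squaring: 26^1 ≡ 26, 26^2 ≡ 12, 26^4 ≡ 61, 26^8 ≡ 69, 26^16 ≡ 30, 26^32 ≡ 70, 26^64 ≡ 3 (mod 83).
Test 26^d mod 83 for each divisor d in increasing order:
26^1 ≡ 26
26^2 ≡ 12
26^41 = 26^32·26^8·26^1 ≡ 1  ← first divisor giving 1
The order is 41.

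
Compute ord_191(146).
190

191 is prime, so ord(146) divides φ(191) = 190.
Divisors of 190: 1, 2, 5, 10, 19, 38, 95, 190.
Repeated squaring: 146^1 ≡ 146, 146^2 ≡ 115, 146^4 ≡ 46, 146^8 ≡ 15, 146^16 ≡ 34, 146^32 ≡ 10, 146^64 ≡ 100, 146^128 ≡ 68 (mod 191).
Test 146^d mod 191 for each divisor d in increasing order:
146^1 ≡ 146
146^2 ≡ 115
146^5 = 146^4·146^1 ≡ 31
146^10 = 146^8·146^2 ≡ 6
146^19 = 146^16·146^2·146^1 ≡ 152
146^38 = 146^32·146^4·146^2 ≡ 184
146^95 = 146^64·146^16·146^8·146^4·146^2·146^1 ≡ 190
146^190 = 146^128·146^32·146^16·146^8·146^4·146^2 ≡ 1  ← first divisor giving 1
The order is 190.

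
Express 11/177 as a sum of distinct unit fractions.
1/17 + 1/301 + 1/905709

Greedy algorithm:
11/177: ceiling(177/11) = 17, use 1/17
10/3009: ceiling(3009/10) = 301, use 1/301
1/905709: ceiling(905709/1) = 905709, use 1/905709
Result: 11/177 = 1/17 + 1/301 + 1/905709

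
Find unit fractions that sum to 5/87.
1/18 + 1/522

Greedy algorithm:
5/87: ceiling(87/5) = 18, use 1/18
1/522: ceiling(522/1) = 522, use 1/522
Result: 5/87 = 1/18 + 1/522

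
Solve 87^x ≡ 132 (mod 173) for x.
120

Baby-step giant-step with step n = ⌈√173⌉ = 14.
Baby steps 87^j mod 173 (j:value) for j=0..13: 0:1, 1:87, 2:130, 3:65, 4:119, 5:146, 6:73, 7:123, 8:148, 9:74, 10:37, 11:105, 12:139, 13:156.
Giant-step multiplier: 87^(-14) ≡ 87^(172-14) = 87^158 ≡ 122 (mod 173).
Giant steps γ_i = 132·122^i mod 173: γ_0=132, γ_1=15, γ_2=100, γ_3=90, γ_4=81, γ_5=21, γ_6=140, γ_7=126, γ_8=148 (in table at j=8).
x = i·n + j = 8·14 + 8 = 120.
Check: 87^120 ≡ 132 (mod 173).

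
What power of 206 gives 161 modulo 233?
34

Baby-step giant-step with step n = ⌈√233⌉ = 16.
Baby steps 206^j mod 233 (j:value) for j=0..15: 0:1, 1:206, 2:30, 3:122, 4:201, 5:165, 6:205, 7:57, 8:92, 9:79, 10:197, 11:40, 12:85, 13:35, 14:220, 15:118.
Giant-step multiplier: 206^(-16) ≡ 206^(232-16) = 206^216 ≡ 46 (mod 233).
Giant steps γ_i = 161·46^i mod 233: γ_0=161, γ_1=183, γ_2=30 (in table at j=2).
x = i·n + j = 2·16 + 2 = 34.
Check: 206^34 ≡ 161 (mod 233).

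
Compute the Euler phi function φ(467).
466

467 = 467
φ(n) = n × ∏(1 - 1/p) for each prime p dividing n
φ(467) = 467 × (1 - 1/467) = 466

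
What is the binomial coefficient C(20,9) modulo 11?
1

Using Lucas' theorem:
Write n=20 and k=9 in base 11:
n in base 11: [1, 9]
k in base 11: [0, 9]
C(20,9) mod 11 = ∏ C(n_i, k_i) mod 11
Digit binomials (mod 11): C(1,0) = 1; C(9,9) = 1
Product: 1 × 1 = 1 ≡ 1 (mod 11)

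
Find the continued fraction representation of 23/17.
[1; 2, 1, 5]

Euclidean algorithm steps:
23 = 1 × 17 + 6
17 = 2 × 6 + 5
6 = 1 × 5 + 1
5 = 5 × 1 + 0
Continued fraction: [1; 2, 1, 5]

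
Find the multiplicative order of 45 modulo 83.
82

83 is prime, so ord(45) divides φ(83) = 82.
Divisors of 82: 1, 2, 41, 82.
Repeated squaring: 45^1 ≡ 45, 45^2 ≡ 33, 45^4 ≡ 10, 45^8 ≡ 17, 45^16 ≡ 40, 45^32 ≡ 23, 45^64 ≡ 31 (mod 83).
Test 45^d mod 83 for each divisor d in increasing order:
45^1 ≡ 45
45^2 ≡ 33
45^41 = 45^32·45^8·45^1 ≡ 82
45^82 = 45^64·45^16·45^2 ≡ 1  ← first divisor giving 1
The order is 82.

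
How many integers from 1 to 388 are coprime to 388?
192

388 = 2^2 × 97
φ(n) = n × ∏(1 - 1/p) for each prime p dividing n
φ(388) = 388 × (1 - 1/2) × (1 - 1/97) = 192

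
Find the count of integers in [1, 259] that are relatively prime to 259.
216

259 = 7 × 37
φ(n) = n × ∏(1 - 1/p) for each prime p dividing n
φ(259) = 259 × (1 - 1/7) × (1 - 1/37) = 216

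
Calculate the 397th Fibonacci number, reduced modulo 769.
233

Matrix identity: Q^n = [[F_(n+1), F_n], [F_n, F_(n-1)]] with Q = [[1,1],[1,0]].
n = 397 = 110001101₂. Square-and-multiply, entries mod 769:
Q^1 = [[1,1],[1,0]]
Q^3 = (Q^1)²·Q = [[3,2],[2,1]]
Q^6 = (Q^3)² = [[13,8],[8,5]]
Q^12 = (Q^6)² = [[233,144],[144,89]]
Q^24 = (Q^12)² = [[432,228],[228,204]]
Q^49 = (Q^24)²·Q = [[654,218],[218,436]]
Q^99 = (Q^49)²·Q = [[766,767],[767,768]]
Q^198 = (Q^99)² = [[13,8],[8,5]]
Q^397 = (Q^198)²·Q = [[377,233],[233,144]]
F_397 mod 769 = Q^397[0][1] = 233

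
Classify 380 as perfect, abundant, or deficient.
abundant

Proper divisors of 380: sum = 1 + 2 + 4 + 5 + 10 + 19 + 20 + 38 + 76 + 95 + 190 = 460
Since 460 > 380, 380 is abundant.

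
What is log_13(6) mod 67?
16

Baby-step giant-step with step n = ⌈√67⌉ = 9.
Baby steps 13^j mod 67 (j:value) for j=0..8: 0:1, 1:13, 2:35, 3:53, 4:19, 5:46, 6:62, 7:2, 8:26.
Giant-step multiplier: 13^(-9) ≡ 13^(66-9) = 13^57 ≡ 45 (mod 67).
Giant steps γ_i = 6·45^i mod 67: γ_0=6, γ_1=2 (in table at j=7).
x = i·n + j = 1·9 + 7 = 16.
Check: 13^16 ≡ 6 (mod 67).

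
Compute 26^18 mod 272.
64

Repeated squaring. Binary of 18 = 10010.
26^1 ≡ 26 (mod 272); 26^2 ≡ 132 (mod 272); 26^4 ≡ 16 (mod 272); 26^8 ≡ 256 (mod 272); 26^16 ≡ 256 (mod 272)
26^18 = 26^2 × 26^16 ≡ 64 (mod 272)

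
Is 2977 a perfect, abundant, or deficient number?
deficient

Proper divisors of 2977: sum = 1 + 13 + 229 = 243
Since 243 < 2977, 2977 is deficient.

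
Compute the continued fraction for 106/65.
[1; 1, 1, 1, 2, 2, 3]

Euclidean algorithm steps:
106 = 1 × 65 + 41
65 = 1 × 41 + 24
41 = 1 × 24 + 17
24 = 1 × 17 + 7
17 = 2 × 7 + 3
7 = 2 × 3 + 1
3 = 3 × 1 + 0
Continued fraction: [1; 1, 1, 1, 2, 2, 3]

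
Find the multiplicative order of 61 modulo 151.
150

151 is prime, so ord(61) divides φ(151) = 150.
Divisors of 150: 1, 2, 3, 5, 6, 10, 15, 25, 30, 50, 75, 150.
Repeated squaring: 61^1 ≡ 61, 61^2 ≡ 97, 61^4 ≡ 47, 61^8 ≡ 95, 61^16 ≡ 116, 61^32 ≡ 17, 61^64 ≡ 138, 61^128 ≡ 18 (mod 151).
Test 61^d mod 151 for each divisor d in increasing order:
61^1 ≡ 61
61^2 ≡ 97
61^3 = 61^2·61^1 ≡ 28
61^5 = 61^4·61^1 ≡ 149
61^6 = 61^4·61^2 ≡ 29
61^10 = 61^8·61^2 ≡ 4
61^15 = 61^8·61^4·61^2·61^1 ≡ 143
61^25 = 61^16·61^8·61^1 ≡ 119
61^30 = 61^16·61^8·61^4·61^2 ≡ 64
61^50 = 61^32·61^16·61^2 ≡ 118
61^75 = 61^64·61^8·61^2·61^1 ≡ 150
61^150 = 61^128·61^16·61^4·61^2 ≡ 1  ← first divisor giving 1
The order is 150.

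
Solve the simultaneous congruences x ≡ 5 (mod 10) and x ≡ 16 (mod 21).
205

Using Chinese Remainder Theorem:
M = 10 × 21 = 210
M1 = 21, M2 = 10
y1 = 21^(-1) mod 10 = 1
y2 = 10^(-1) mod 21 = 19
x = (5×21×1 + 16×10×19) mod 210 = 205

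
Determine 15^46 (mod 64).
33

Repeated squaring. Binary of 46 = 101110.
15^1 ≡ 15 (mod 64); 15^2 ≡ 33 (mod 64); 15^4 ≡ 1 (mod 64); 15^8 ≡ 1 (mod 64); 15^16 ≡ 1 (mod 64); 15^32 ≡ 1 (mod 64)
15^46 = 15^2 × 15^4 × 15^8 × 15^32 ≡ 33 (mod 64)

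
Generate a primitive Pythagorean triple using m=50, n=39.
(979, 3900, 4021)

Euclid's formula: a = m² - n², b = 2mn, c = m² + n²
m = 50, n = 39
a = 50² - 39² = 2500 - 1521 = 979
b = 2 × 50 × 39 = 3900
c = 50² + 39² = 2500 + 1521 = 4021
Verification: 979² + 3900² = 958441 + 15210000 = 16168441 = 4021² ✓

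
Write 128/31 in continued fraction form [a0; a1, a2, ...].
[4; 7, 1, 3]

Euclidean algorithm steps:
128 = 4 × 31 + 4
31 = 7 × 4 + 3
4 = 1 × 3 + 1
3 = 3 × 1 + 0
Continued fraction: [4; 7, 1, 3]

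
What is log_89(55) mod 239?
192

Baby-step giant-step with step n = ⌈√239⌉ = 16.
Baby steps 89^j mod 239 (j:value) for j=0..15: 0:1, 1:89, 2:34, 3:158, 4:200, 5:114, 6:108, 7:52, 8:87, 9:95, 10:90, 11:123, 12:192, 13:119, 14:75, 15:222.
Giant-step multiplier: 89^(-16) ≡ 89^(238-16) = 89^222 ≡ 121 (mod 239).
Giant steps γ_i = 55·121^i mod 239: γ_0=55, γ_1=202, γ_2=64, γ_3=96, γ_4=144, γ_5=216, γ_6=85, γ_7=8, γ_8=12, γ_9=18, γ_10=27, γ_11=160, γ_12=1 (in table at j=0).
x = i·n + j = 12·16 + 0 = 192.
Check: 89^192 ≡ 55 (mod 239).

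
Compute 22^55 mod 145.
33

Repeated squaring. Binary of 55 = 110111.
22^1 ≡ 22 (mod 145); 22^2 ≡ 49 (mod 145); 22^4 ≡ 81 (mod 145); 22^8 ≡ 36 (mod 145); 22^16 ≡ 136 (mod 145); 22^32 ≡ 81 (mod 145)
22^55 = 22^1 × 22^2 × 22^4 × 22^16 × 22^32 ≡ 33 (mod 145)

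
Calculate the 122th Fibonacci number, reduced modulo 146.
79

Matrix identity: Q^n = [[F_(n+1), F_n], [F_n, F_(n-1)]] with Q = [[1,1],[1,0]].
n = 122 = 1111010₂. Square-and-multiply, entries mod 146:
Q^1 = [[1,1],[1,0]]
Q^3 = (Q^1)²·Q = [[3,2],[2,1]]
Q^7 = (Q^3)²·Q = [[21,13],[13,8]]
Q^15 = (Q^7)²·Q = [[111,26],[26,85]]
Q^30 = (Q^15)² = [[3,132],[132,17]]
Q^61 = (Q^30)²·Q = [[71,59],[59,12]]
Q^122 = (Q^61)² = [[54,79],[79,121]]
F_122 mod 146 = Q^122[0][1] = 79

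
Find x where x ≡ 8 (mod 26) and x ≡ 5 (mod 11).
60

Using Chinese Remainder Theorem:
M = 26 × 11 = 286
M1 = 11, M2 = 26
y1 = 11^(-1) mod 26 = 19
y2 = 26^(-1) mod 11 = 3
x = (8×11×19 + 5×26×3) mod 286 = 60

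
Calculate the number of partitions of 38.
26015

p(n) counts ways to write n as a sum of positive integers (order ignored).
Euler's pentagonal recurrence: p(k) = p(k-1) + p(k-2) - p(k-5) - p(k-7) + p(k-12) + p(k-15) - ... (offsets j(3j∓1)/2, signs ++--, p(0)=1, p(<0)=0).
DP table for k = 0..37: p(0)=1, p(1)=1, p(2)=2, p(3)=3, p(4)=5, p(5)=7, p(6)=11, p(7)=15, p(8)=22, p(9)=30, p(10)=42, p(11)=56, p(12)=77, p(13)=101, p(14)=135, p(15)=176, p(16)=231, p(17)=297, p(18)=385, p(19)=490, p(20)=627, p(21)=792, p(22)=1002, p(23)=1255, p(24)=1575, p(25)=1958, p(26)=2436, p(27)=3010, p(28)=3718, p(29)=4565, p(30)=5604, p(31)=6842, p(32)=8349, p(33)=10143, p(34)=12310, p(35)=14883, p(36)=17977, p(37)=21637.
Final step: p(38) = p(37) + p(36) - p(33) - p(31) + p(26) + p(23) - p(16) - p(12) + p(3)
= 21637 + 17977 - 10143 - 6842 + 2436 + 1255 - 231 - 77 + 3
= 26015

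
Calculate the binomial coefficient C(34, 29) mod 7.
6

Using Lucas' theorem:
Write n=34 and k=29 in base 7:
n in base 7: [4, 6]
k in base 7: [4, 1]
C(34,29) mod 7 = ∏ C(n_i, k_i) mod 7
Digit binomials (mod 7): C(4,4) = 1; C(6,1) = 6
Product: 1 × 6 = 6 ≡ 6 (mod 7)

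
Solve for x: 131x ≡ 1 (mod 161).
59

gcd(131, 161) = 1, so the inverse exists.
Extended Euclidean algorithm on (161, 131):
161 = 1 × 131 + 30  ⟹  30 = (1)·161 + (-1)·131
131 = 4 × 30 + 11  ⟹  11 = (-4)·161 + (5)·131
30 = 2 × 11 + 8  ⟹  8 = (9)·161 + (-11)·131
11 = 1 × 8 + 3  ⟹  3 = (-13)·161 + (16)·131
8 = 2 × 3 + 2  ⟹  2 = (35)·161 + (-43)·131
3 = 1 × 2 + 1  ⟹  1 = (-48)·161 + (59)·131
So (59)·131 ≡ 1 (mod 161), i.e. 131^(-1) ≡ 59 (mod 161).
Check: 131 × 59 = 7729 ≡ 1 (mod 161)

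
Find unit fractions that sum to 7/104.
1/15 + 1/1560

Greedy algorithm:
7/104: ceiling(104/7) = 15, use 1/15
1/1560: ceiling(1560/1) = 1560, use 1/1560
Result: 7/104 = 1/15 + 1/1560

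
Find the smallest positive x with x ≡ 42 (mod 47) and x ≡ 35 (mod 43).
465

Using Chinese Remainder Theorem:
M = 47 × 43 = 2021
M1 = 43, M2 = 47
y1 = 43^(-1) mod 47 = 35
y2 = 47^(-1) mod 43 = 11
x = (42×43×35 + 35×47×11) mod 2021 = 465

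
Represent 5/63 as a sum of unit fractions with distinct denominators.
1/13 + 1/410 + 1/335790

Greedy algorithm:
5/63: ceiling(63/5) = 13, use 1/13
2/819: ceiling(819/2) = 410, use 1/410
1/335790: ceiling(335790/1) = 335790, use 1/335790
Result: 5/63 = 1/13 + 1/410 + 1/335790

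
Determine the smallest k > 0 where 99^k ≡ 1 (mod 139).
69

139 is prime, so ord(99) divides φ(139) = 138.
Divisors of 138: 1, 2, 3, 6, 23, 46, 69, 138.
Repeated squaring: 99^1 ≡ 99, 99^2 ≡ 71, 99^4 ≡ 37, 99^8 ≡ 118, 99^16 ≡ 24, 99^32 ≡ 20, 99^64 ≡ 122, 99^128 ≡ 11 (mod 139).
Test 99^d mod 139 for each divisor d in increasing order:
99^1 ≡ 99
99^2 ≡ 71
99^3 = 99^2·99^1 ≡ 79
99^6 = 99^4·99^2 ≡ 125
99^23 = 99^16·99^4·99^2·99^1 ≡ 96
99^46 = 99^32·99^8·99^4·99^2 ≡ 42
99^69 = 99^64·99^4·99^1 ≡ 1  ← first divisor giving 1
The order is 69.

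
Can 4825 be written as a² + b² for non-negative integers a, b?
8² + 69² (a=8, b=69)

Factorization: 4825 = 5^2 × 193
By Fermat: n is sum of two squares iff every prime p ≡ 3 (mod 4) appears to even power.
All primes ≡ 3 (mod 4) appear to even power.
Search a = 0, 1, 2, … for 4825 - a² a perfect square: first hit at a = 8: 4825 - 64 = 4761 = 69².
4825 = 8² + 69² = 64 + 4761 ✓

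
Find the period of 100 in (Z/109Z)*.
54

109 is prime, so ord(100) divides φ(109) = 108.
Divisors of 108: 1, 2, 3, 4, 6, 9, 12, 18, 27, 36, 54, 108.
Repeated squaring: 100^1 ≡ 100, 100^2 ≡ 81, 100^4 ≡ 21, 100^8 ≡ 5, 100^16 ≡ 25, 100^32 ≡ 80, 100^64 ≡ 78 (mod 109).
Test 100^d mod 109 for each divisor d in increasing order:
100^1 ≡ 100
100^2 ≡ 81
100^3 = 100^2·100^1 ≡ 34
100^4 ≡ 21
100^6 = 100^4·100^2 ≡ 66
100^9 = 100^8·100^1 ≡ 64
100^12 = 100^8·100^4 ≡ 105
100^18 = 100^16·100^2 ≡ 63
100^27 = 100^16·100^8·100^2·100^1 ≡ 108
100^36 = 100^32·100^4 ≡ 45
100^54 = 100^32·100^16·100^4·100^2 ≡ 1  ← first divisor giving 1
The order is 54.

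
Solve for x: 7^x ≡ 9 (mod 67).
12

Baby-step giant-step with step n = ⌈√67⌉ = 9.
Baby steps 7^j mod 67 (j:value) for j=0..8: 0:1, 1:7, 2:49, 3:8, 4:56, 5:57, 6:64, 7:46, 8:54.
Giant-step multiplier: 7^(-9) ≡ 7^(66-9) = 7^57 ≡ 53 (mod 67).
Giant steps γ_i = 9·53^i mod 67: γ_0=9, γ_1=8 (in table at j=3).
x = i·n + j = 1·9 + 3 = 12.
Check: 7^12 ≡ 9 (mod 67).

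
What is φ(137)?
136

137 = 137
φ(n) = n × ∏(1 - 1/p) for each prime p dividing n
φ(137) = 137 × (1 - 1/137) = 136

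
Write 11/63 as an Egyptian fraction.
1/6 + 1/126

Greedy algorithm:
11/63: ceiling(63/11) = 6, use 1/6
1/126: ceiling(126/1) = 126, use 1/126
Result: 11/63 = 1/6 + 1/126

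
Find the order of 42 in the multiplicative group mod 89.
44

89 is prime, so ord(42) divides φ(89) = 88.
Divisors of 88: 1, 2, 4, 8, 11, 22, 44, 88.
Repeated squaring: 42^1 ≡ 42, 42^2 ≡ 73, 42^4 ≡ 78, 42^8 ≡ 32, 42^16 ≡ 45, 42^32 ≡ 67, 42^64 ≡ 39 (mod 89).
Test 42^d mod 89 for each divisor d in increasing order:
42^1 ≡ 42
42^2 ≡ 73
42^4 ≡ 78
42^8 ≡ 32
42^11 = 42^8·42^2·42^1 ≡ 34
42^22 = 42^16·42^4·42^2 ≡ 88
42^44 = 42^32·42^8·42^4 ≡ 1  ← first divisor giving 1
The order is 44.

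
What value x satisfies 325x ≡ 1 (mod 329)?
82

gcd(325, 329) = 1, so the inverse exists.
Extended Euclidean algorithm on (329, 325):
329 = 1 × 325 + 4  ⟹  4 = (1)·329 + (-1)·325
325 = 81 × 4 + 1  ⟹  1 = (-81)·329 + (82)·325
So (82)·325 ≡ 1 (mod 329), i.e. 325^(-1) ≡ 82 (mod 329).
Check: 325 × 82 = 26650 ≡ 1 (mod 329)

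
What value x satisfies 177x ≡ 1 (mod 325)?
213

gcd(177, 325) = 1, so the inverse exists.
Extended Euclidean algorithm on (325, 177):
325 = 1 × 177 + 148  ⟹  148 = (1)·325 + (-1)·177
177 = 1 × 148 + 29  ⟹  29 = (-1)·325 + (2)·177
148 = 5 × 29 + 3  ⟹  3 = (6)·325 + (-11)·177
29 = 9 × 3 + 2  ⟹  2 = (-55)·325 + (101)·177
3 = 1 × 2 + 1  ⟹  1 = (61)·325 + (-112)·177
So (-112)·177 ≡ 1 (mod 325), i.e. 177^(-1) ≡ -112 ≡ 213 (mod 325).
Check: 177 × 213 = 37701 ≡ 1 (mod 325)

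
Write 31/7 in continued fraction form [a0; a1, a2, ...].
[4; 2, 3]

Euclidean algorithm steps:
31 = 4 × 7 + 3
7 = 2 × 3 + 1
3 = 3 × 1 + 0
Continued fraction: [4; 2, 3]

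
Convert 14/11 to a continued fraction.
[1; 3, 1, 2]

Euclidean algorithm steps:
14 = 1 × 11 + 3
11 = 3 × 3 + 2
3 = 1 × 2 + 1
2 = 2 × 1 + 0
Continued fraction: [1; 3, 1, 2]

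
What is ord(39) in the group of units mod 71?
14

71 is prime, so ord(39) divides φ(71) = 70.
Divisors of 70: 1, 2, 5, 7, 10, 14, 35, 70.
Repeated squaring: 39^1 ≡ 39, 39^2 ≡ 30, 39^4 ≡ 48, 39^8 ≡ 32, 39^16 ≡ 30, 39^32 ≡ 48, 39^64 ≡ 32 (mod 71).
Test 39^d mod 71 for each divisor d in increasing order:
39^1 ≡ 39
39^2 ≡ 30
39^5 = 39^4·39^1 ≡ 26
39^7 = 39^4·39^2·39^1 ≡ 70
39^10 = 39^8·39^2 ≡ 37
39^14 = 39^8·39^4·39^2 ≡ 1  ← first divisor giving 1
The order is 14.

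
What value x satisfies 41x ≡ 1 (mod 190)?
51

gcd(41, 190) = 1, so the inverse exists.
Extended Euclidean algorithm on (190, 41):
190 = 4 × 41 + 26  ⟹  26 = (1)·190 + (-4)·41
41 = 1 × 26 + 15  ⟹  15 = (-1)·190 + (5)·41
26 = 1 × 15 + 11  ⟹  11 = (2)·190 + (-9)·41
15 = 1 × 11 + 4  ⟹  4 = (-3)·190 + (14)·41
11 = 2 × 4 + 3  ⟹  3 = (8)·190 + (-37)·41
4 = 1 × 3 + 1  ⟹  1 = (-11)·190 + (51)·41
So (51)·41 ≡ 1 (mod 190), i.e. 41^(-1) ≡ 51 (mod 190).
Check: 41 × 51 = 2091 ≡ 1 (mod 190)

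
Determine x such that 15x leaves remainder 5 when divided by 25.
x ≡ 2 (mod 5)

gcd(15, 25) = 5, which divides 5, so solutions exist.
Divide through by 5: 3x ≡ 1 (mod 5).
Find 3^(-1) mod 5 by the extended Euclidean algorithm:
5 = 1 × 3 + 2  ⟹  2 = (1)·5 + (-1)·3
3 = 1 × 2 + 1  ⟹  1 = (-1)·5 + (2)·3
So (2)·3 ≡ 1 (mod 5), i.e. 3^(-1) ≡ 2 (mod 5).
x ≡ 2 × 1 = 2 ≡ 2 (mod 5).
Check: 15 × 2 = 30 ≡ 5 (mod 25).
x ≡ 2 (mod 5), giving 5 solutions mod 25.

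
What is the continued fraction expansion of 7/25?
[0; 3, 1, 1, 3]

Euclidean algorithm steps:
7 = 0 × 25 + 7
25 = 3 × 7 + 4
7 = 1 × 4 + 3
4 = 1 × 3 + 1
3 = 3 × 1 + 0
Continued fraction: [0; 3, 1, 1, 3]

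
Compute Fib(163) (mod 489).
488

Matrix identity: Q^n = [[F_(n+1), F_n], [F_n, F_(n-1)]] with Q = [[1,1],[1,0]].
n = 163 = 10100011₂. Square-and-multiply, entries mod 489:
Q^1 = [[1,1],[1,0]]
Q^2 = (Q^1)² = [[2,1],[1,1]]
Q^5 = (Q^2)²·Q = [[8,5],[5,3]]
Q^10 = (Q^5)² = [[89,55],[55,34]]
Q^20 = (Q^10)² = [[188,408],[408,269]]
Q^40 = (Q^20)² = [[340,147],[147,193]]
Q^81 = (Q^40)²·Q = [[400,289],[289,111]]
Q^163 = (Q^81)²·Q = [[0,488],[488,1]]
F_163 mod 489 = Q^163[0][1] = 488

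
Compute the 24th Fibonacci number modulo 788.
664

Matrix identity: Q^n = [[F_(n+1), F_n], [F_n, F_(n-1)]] with Q = [[1,1],[1,0]].
n = 24 = 11000₂. Square-and-multiply, entries mod 788:
Q^1 = [[1,1],[1,0]]
Q^3 = (Q^1)²·Q = [[3,2],[2,1]]
Q^6 = (Q^3)² = [[13,8],[8,5]]
Q^12 = (Q^6)² = [[233,144],[144,89]]
Q^24 = (Q^12)² = [[165,664],[664,289]]
F_24 mod 788 = Q^24[0][1] = 664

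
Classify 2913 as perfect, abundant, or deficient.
deficient

Proper divisors of 2913: sum = 1 + 3 + 971 = 975
Since 975 < 2913, 2913 is deficient.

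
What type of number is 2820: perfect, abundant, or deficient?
abundant

Proper divisors of 2820: sum = 1 + 2 + 3 + 4 + 5 + 6 + 10 + 12 + ... + 564 + 705 + 940 + 1410 (23 divisors) = 5244
Since 5244 > 2820, 2820 is abundant.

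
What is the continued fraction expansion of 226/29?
[7; 1, 3, 1, 5]

Euclidean algorithm steps:
226 = 7 × 29 + 23
29 = 1 × 23 + 6
23 = 3 × 6 + 5
6 = 1 × 5 + 1
5 = 5 × 1 + 0
Continued fraction: [7; 1, 3, 1, 5]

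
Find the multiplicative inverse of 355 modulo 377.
257

gcd(355, 377) = 1, so the inverse exists.
Extended Euclidean algorithm on (377, 355):
377 = 1 × 355 + 22  ⟹  22 = (1)·377 + (-1)·355
355 = 16 × 22 + 3  ⟹  3 = (-16)·377 + (17)·355
22 = 7 × 3 + 1  ⟹  1 = (113)·377 + (-120)·355
So (-120)·355 ≡ 1 (mod 377), i.e. 355^(-1) ≡ -120 ≡ 257 (mod 377).
Check: 355 × 257 = 91235 ≡ 1 (mod 377)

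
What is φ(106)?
52

106 = 2 × 53
φ(n) = n × ∏(1 - 1/p) for each prime p dividing n
φ(106) = 106 × (1 - 1/2) × (1 - 1/53) = 52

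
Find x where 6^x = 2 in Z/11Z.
9

Baby-step giant-step with step n = ⌈√11⌉ = 4.
Baby steps 6^j mod 11 (j:value) for j=0..3: 0:1, 1:6, 2:3, 3:7.
Giant-step multiplier: 6^(-4) ≡ 6^(10-4) = 6^6 ≡ 5 (mod 11).
Giant steps γ_i = 2·5^i mod 11: γ_0=2, γ_1=10, γ_2=6 (in table at j=1).
x = i·n + j = 2·4 + 1 = 9.
Check: 6^9 ≡ 2 (mod 11).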